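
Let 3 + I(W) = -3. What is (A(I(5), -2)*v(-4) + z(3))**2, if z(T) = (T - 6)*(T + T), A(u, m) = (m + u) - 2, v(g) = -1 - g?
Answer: 2304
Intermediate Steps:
I(W) = -6 (I(W) = -3 - 3 = -6)
A(u, m) = -2 + m + u
z(T) = 2*T*(-6 + T) (z(T) = (-6 + T)*(2*T) = 2*T*(-6 + T))
(A(I(5), -2)*v(-4) + z(3))**2 = ((-2 - 2 - 6)*(-1 - 1*(-4)) + 2*3*(-6 + 3))**2 = (-10*(-1 + 4) + 2*3*(-3))**2 = (-10*3 - 18)**2 = (-30 - 18)**2 = (-48)**2 = 2304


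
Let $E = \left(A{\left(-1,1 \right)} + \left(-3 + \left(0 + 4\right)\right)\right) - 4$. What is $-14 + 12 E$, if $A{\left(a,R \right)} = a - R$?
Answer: $-74$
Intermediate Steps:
$E = -5$ ($E = \left(\left(-1 - 1\right) + \left(-3 + \left(0 + 4\right)\right)\right) - 4 = \left(\left(-1 - 1\right) + \left(-3 + 4\right)\right) - 4 = \left(-2 + 1\right) - 4 = -1 - 4 = -5$)
$-14 + 12 E = -14 + 12 \left(-5\right) = -14 - 60 = -74$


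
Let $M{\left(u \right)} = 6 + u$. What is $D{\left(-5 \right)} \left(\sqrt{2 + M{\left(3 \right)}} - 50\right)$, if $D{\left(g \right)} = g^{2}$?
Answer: $-1250 + 25 \sqrt{11} \approx -1167.1$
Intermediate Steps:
$D{\left(-5 \right)} \left(\sqrt{2 + M{\left(3 \right)}} - 50\right) = \left(-5\right)^{2} \left(\sqrt{2 + \left(6 + 3\right)} - 50\right) = 25 \left(\sqrt{2 + 9} - 50\right) = 25 \left(\sqrt{11} - 50\right) = 25 \left(-50 + \sqrt{11}\right) = -1250 + 25 \sqrt{11}$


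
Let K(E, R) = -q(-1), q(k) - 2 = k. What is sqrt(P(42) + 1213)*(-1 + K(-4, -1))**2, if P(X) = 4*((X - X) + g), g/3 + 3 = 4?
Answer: 140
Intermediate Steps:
g = 3 (g = -9 + 3*4 = -9 + 12 = 3)
q(k) = 2 + k
K(E, R) = -1 (K(E, R) = -(2 - 1) = -1*1 = -1)
P(X) = 12 (P(X) = 4*((X - X) + 3) = 4*(0 + 3) = 4*3 = 12)
sqrt(P(42) + 1213)*(-1 + K(-4, -1))**2 = sqrt(12 + 1213)*(-1 - 1)**2 = sqrt(1225)*(-2)**2 = 35*4 = 140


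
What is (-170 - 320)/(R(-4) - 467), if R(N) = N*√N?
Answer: 228830/218153 - 3920*I/218153 ≈ 1.0489 - 0.017969*I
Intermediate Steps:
R(N) = N^(3/2)
(-170 - 320)/(R(-4) - 467) = (-170 - 320)/((-4)^(3/2) - 467) = -490/(-8*I - 467) = -490*(-467 + 8*I)/218153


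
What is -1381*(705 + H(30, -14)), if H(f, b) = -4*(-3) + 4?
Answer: -995701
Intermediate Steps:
H(f, b) = 16 (H(f, b) = 12 + 4 = 16)
-1381*(705 + H(30, -14)) = -1381*(705 + 16) = -1381*721 = -995701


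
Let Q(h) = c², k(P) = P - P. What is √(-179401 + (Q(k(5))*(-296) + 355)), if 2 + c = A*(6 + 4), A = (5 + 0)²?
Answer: I*√18384230 ≈ 4287.7*I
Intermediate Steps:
A = 25 (A = 5² = 25)
c = 248 (c = -2 + 25*(6 + 4) = -2 + 25*10 = -2 + 250 = 248)
k(P) = 0
Q(h) = 61504 (Q(h) = 248² = 61504)
√(-179401 + (Q(k(5))*(-296) + 355)) = √(-179401 + (61504*(-296) + 355)) = √(-179401 + (-18205184 + 355)) = √(-179401 - 18204829) = √(-18384230) = I*√18384230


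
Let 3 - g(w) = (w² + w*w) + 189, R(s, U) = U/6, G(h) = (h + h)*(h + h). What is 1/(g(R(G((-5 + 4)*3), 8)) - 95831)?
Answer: -9/864185 ≈ -1.0414e-5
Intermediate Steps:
G(h) = 4*h² (G(h) = (2*h)*(2*h) = 4*h²)
R(s, U) = U/6 (R(s, U) = U*(⅙) = U/6)
g(w) = -186 - 2*w² (g(w) = 3 - ((w² + w*w) + 189) = 3 - ((w² + w²) + 189) = 3 - (2*w² + 189) = 3 - (189 + 2*w²) = 3 + (-189 - 2*w²) = -186 - 2*w²)
1/(g(R(G((-5 + 4)*3), 8)) - 95831) = 1/((-186 - 2*((⅙)*8)²) - 95831) = 1/((-186 - 2*(4/3)²) - 95831) = 1/((-186 - 2*16/9) - 95831) = 1/((-186 - 32/9) - 95831) = 1/(-1706/9 - 95831) = 1/(-864185/9) = -9/864185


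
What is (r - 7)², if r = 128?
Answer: 14641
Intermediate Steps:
(r - 7)² = (128 - 7)² = 121² = 14641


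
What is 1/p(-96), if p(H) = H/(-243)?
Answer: 81/32 ≈ 2.5313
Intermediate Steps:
p(H) = -H/243 (p(H) = H*(-1/243) = -H/243)
1/p(-96) = 1/(-1/243*(-96)) = 1/(32/81) = 81/32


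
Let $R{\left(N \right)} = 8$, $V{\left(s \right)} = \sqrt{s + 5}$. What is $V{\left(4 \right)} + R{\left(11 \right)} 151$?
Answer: $1211$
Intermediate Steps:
$V{\left(s \right)} = \sqrt{5 + s}$
$V{\left(4 \right)} + R{\left(11 \right)} 151 = \sqrt{5 + 4} + 8 \cdot 151 = \sqrt{9} + 1208 = 3 + 1208 = 1211$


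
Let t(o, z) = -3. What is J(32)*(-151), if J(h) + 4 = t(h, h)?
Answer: 1057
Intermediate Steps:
J(h) = -7 (J(h) = -4 - 3 = -7)
J(32)*(-151) = -7*(-151) = 1057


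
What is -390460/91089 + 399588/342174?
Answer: -2314456874/742102083 ≈ -3.1188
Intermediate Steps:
-390460/91089 + 399588/342174 = -390460*1/91089 + 399588*(1/342174) = -390460/91089 + 9514/8147 = -2314456874/742102083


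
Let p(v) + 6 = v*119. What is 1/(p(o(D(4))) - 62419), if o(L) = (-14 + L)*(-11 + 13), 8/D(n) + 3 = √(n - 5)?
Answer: -331641/21997331837 + 952*I/21997331837 ≈ -1.5076e-5 + 4.3278e-8*I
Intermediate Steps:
D(n) = 8/(-3 + √(-5 + n)) (D(n) = 8/(-3 + √(n - 5)) = 8/(-3 + √(-5 + n)))
o(L) = -28 + 2*L (o(L) = (-14 + L)*2 = -28 + 2*L)
p(v) = -6 + 119*v (p(v) = -6 + v*119 = -6 + 119*v)
1/(p(o(D(4))) - 62419) = 1/((-6 + 119*(-28 + 2*(8/(-3 + √(-5 + 4))))) - 62419) = 1/((-6 + 119*(-28 + 2*(8/(-3 + √(-1))))) - 62419) = 1/((-6 + 119*(-28 + 2*(8/(-3 + I)))) - 62419) = 1/((-6 + 119*(-28 + 2*(8*((-3 - I)/10)))) - 62419) = 1/((-6 + 119*(-28 + 2*(4*(-3 - I)/5))) - 62419) = 1/((-6 + 119*(-28 + 8*(-3 - I)/5)) - 62419) = 1/((-6 + (-3332 + 952*(-3 - I)/5)) - 62419) = 1/((-3338 + 952*(-3 - I)/5) - 62419) = 1/(-65757 + 952*(-3 - I)/5)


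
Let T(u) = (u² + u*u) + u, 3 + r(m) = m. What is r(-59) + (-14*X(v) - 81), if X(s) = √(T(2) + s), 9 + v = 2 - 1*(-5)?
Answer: -143 - 28*√2 ≈ -182.60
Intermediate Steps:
r(m) = -3 + m
T(u) = u + 2*u² (T(u) = (u² + u²) + u = 2*u² + u = u + 2*u²)
v = -2 (v = -9 + (2 - 1*(-5)) = -9 + (2 + 5) = -9 + 7 = -2)
X(s) = √(10 + s) (X(s) = √(2*(1 + 2*2) + s) = √(2*(1 + 4) + s) = √(2*5 + s) = √(10 + s))
r(-59) + (-14*X(v) - 81) = (-3 - 59) + (-14*√(10 - 2) - 81) = -62 + (-28*√2 - 81) = -62 + (-81 - 28*√2) = -143 - 28*√2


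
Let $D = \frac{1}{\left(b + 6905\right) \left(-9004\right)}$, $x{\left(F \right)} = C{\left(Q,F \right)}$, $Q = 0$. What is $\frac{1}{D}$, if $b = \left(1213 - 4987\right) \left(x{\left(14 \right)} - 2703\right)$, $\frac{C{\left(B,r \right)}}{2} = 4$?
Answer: $-91641226340$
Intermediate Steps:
$C{\left(B,r \right)} = 8$ ($C{\left(B,r \right)} = 2 \cdot 4 = 8$)
$x{\left(F \right)} = 8$
$b = 10170930$ ($b = \left(1213 - 4987\right) \left(8 - 2703\right) = \left(-3774\right) \left(-2695\right) = 10170930$)
$D = - \frac{1}{91641226340}$ ($D = \frac{1}{\left(10170930 + 6905\right) \left(-9004\right)} = \frac{1}{10177835} \left(- \frac{1}{9004}\right) = - \frac{1}{91641226340} \approx -1.0912 \cdot 10^{-11}$)
$\frac{1}{D} = \frac{1}{- \frac{1}{91641226340}} = -91641226340$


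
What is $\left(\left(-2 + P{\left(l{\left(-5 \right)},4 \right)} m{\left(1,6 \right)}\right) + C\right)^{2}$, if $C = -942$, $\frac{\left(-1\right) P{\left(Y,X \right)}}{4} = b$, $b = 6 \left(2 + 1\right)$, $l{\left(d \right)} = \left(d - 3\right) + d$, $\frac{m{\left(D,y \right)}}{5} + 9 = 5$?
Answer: $246016$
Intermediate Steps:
$m{\left(D,y \right)} = -20$ ($m{\left(D,y \right)} = -45 + 5 \cdot 5 = -45 + 25 = -20$)
$l{\left(d \right)} = -3 + 2 d$ ($l{\left(d \right)} = \left(-3 + d\right) + d = -3 + 2 d$)
$b = 18$ ($b = 6 \cdot 3 = 18$)
$P{\left(Y,X \right)} = -72$ ($P{\left(Y,X \right)} = \left(-4\right) 18 = -72$)
$\left(\left(-2 + P{\left(l{\left(-5 \right)},4 \right)} m{\left(1,6 \right)}\right) + C\right)^{2} = \left(\left(-2 - -1440\right) - 942\right)^{2} = \left(\left(-2 + 1440\right) - 942\right)^{2} = \left(1438 - 942\right)^{2} = 496^{2} = 246016$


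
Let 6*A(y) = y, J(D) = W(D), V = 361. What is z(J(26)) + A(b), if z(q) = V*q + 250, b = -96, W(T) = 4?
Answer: 1678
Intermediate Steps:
J(D) = 4
z(q) = 250 + 361*q (z(q) = 361*q + 250 = 250 + 361*q)
A(y) = y/6
z(J(26)) + A(b) = (250 + 361*4) + (⅙)*(-96) = (250 + 1444) - 16 = 1694 - 16 = 1678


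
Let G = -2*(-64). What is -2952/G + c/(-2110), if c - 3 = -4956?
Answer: -349671/16880 ≈ -20.715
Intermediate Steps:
c = -4953 (c = 3 - 4956 = -4953)
G = 128
-2952/G + c/(-2110) = -2952/128 - 4953/(-2110) = -2952*1/128 - 4953*(-1/2110) = -369/16 + 4953/2110 = -349671/16880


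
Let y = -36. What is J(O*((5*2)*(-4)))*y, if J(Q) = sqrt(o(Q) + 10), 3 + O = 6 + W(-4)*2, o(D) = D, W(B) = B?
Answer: -36*sqrt(210) ≈ -521.69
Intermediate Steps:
O = -5 (O = -3 + (6 - 4*2) = -3 + (6 - 8) = -3 - 2 = -5)
J(Q) = sqrt(10 + Q) (J(Q) = sqrt(Q + 10) = sqrt(10 + Q))
J(O*((5*2)*(-4)))*y = sqrt(10 - 5*5*2*(-4))*(-36) = sqrt(10 - 50*(-4))*(-36) = sqrt(10 - 5*(-40))*(-36) = sqrt(10 + 200)*(-36) = sqrt(210)*(-36) = -36*sqrt(210)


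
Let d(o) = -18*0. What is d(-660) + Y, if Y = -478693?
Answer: -478693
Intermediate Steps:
d(o) = 0
d(-660) + Y = 0 - 478693 = -478693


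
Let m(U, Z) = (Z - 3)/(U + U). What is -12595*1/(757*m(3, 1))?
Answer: 37785/757 ≈ 49.914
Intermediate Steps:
m(U, Z) = (-3 + Z)/(2*U) (m(U, Z) = (-3 + Z)/((2*U)) = (-3 + Z)*(1/(2*U)) = (-3 + Z)/(2*U))
-12595*1/(757*m(3, 1)) = -12595*6/(757*(-3 + 1)) = -12595/(757*((1/2)*(1/3)*(-2))) = -12595/(757*(-1/3)) = -12595/(-757/3) = -12595*(-3/757) = 37785/757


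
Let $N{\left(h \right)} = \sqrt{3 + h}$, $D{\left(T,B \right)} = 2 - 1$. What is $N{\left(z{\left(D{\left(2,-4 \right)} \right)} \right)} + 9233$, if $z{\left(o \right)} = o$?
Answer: $9235$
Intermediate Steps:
$D{\left(T,B \right)} = 1$
$N{\left(z{\left(D{\left(2,-4 \right)} \right)} \right)} + 9233 = \sqrt{3 + 1} + 9233 = \sqrt{4} + 9233 = 2 + 9233 = 9235$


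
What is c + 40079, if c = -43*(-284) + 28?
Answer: 52319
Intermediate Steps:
c = 12240 (c = 12212 + 28 = 12240)
c + 40079 = 12240 + 40079 = 52319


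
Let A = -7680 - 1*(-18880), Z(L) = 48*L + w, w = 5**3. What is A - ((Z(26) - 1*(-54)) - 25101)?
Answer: 34874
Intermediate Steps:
w = 125
Z(L) = 125 + 48*L (Z(L) = 48*L + 125 = 125 + 48*L)
A = 11200 (A = -7680 + 18880 = 11200)
A - ((Z(26) - 1*(-54)) - 25101) = 11200 - (((125 + 48*26) - 1*(-54)) - 25101) = 11200 - (((125 + 1248) + 54) - 25101) = 11200 - ((1373 + 54) - 25101) = 11200 - (1427 - 25101) = 11200 - 1*(-23674) = 11200 + 23674 = 34874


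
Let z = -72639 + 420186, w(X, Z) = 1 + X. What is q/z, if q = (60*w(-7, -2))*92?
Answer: -11040/115849 ≈ -0.095297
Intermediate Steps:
z = 347547
q = -33120 (q = (60*(1 - 7))*92 = (60*(-6))*92 = -360*92 = -33120)
q/z = -33120/347547 = -33120*1/347547 = -11040/115849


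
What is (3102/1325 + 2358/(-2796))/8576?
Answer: 924807/5295251200 ≈ 0.00017465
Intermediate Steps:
(3102/1325 + 2358/(-2796))/8576 = (3102*(1/1325) + 2358*(-1/2796))*(1/8576) = (3102/1325 - 393/466)*(1/8576) = (924807/617450)*(1/8576) = 924807/5295251200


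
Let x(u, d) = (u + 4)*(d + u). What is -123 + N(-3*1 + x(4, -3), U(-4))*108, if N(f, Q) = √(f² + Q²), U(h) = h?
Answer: -123 + 108*√41 ≈ 568.54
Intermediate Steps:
x(u, d) = (4 + u)*(d + u)
N(f, Q) = √(Q² + f²)
-123 + N(-3*1 + x(4, -3), U(-4))*108 = -123 + √((-4)² + (-3*1 + (4² + 4*(-3) + 4*4 - 3*4))²)*108 = -123 + √(16 + (-3 + (16 - 12 + 16 - 12))²)*108 = -123 + √(16 + (-3 + 8)²)*108 = -123 + √(16 + 5²)*108 = -123 + √(16 + 25)*108 = -123 + √41*108 = -123 + 108*√41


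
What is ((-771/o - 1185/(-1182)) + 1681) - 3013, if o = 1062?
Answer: -46435865/34869 ≈ -1331.7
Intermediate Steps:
((-771/o - 1185/(-1182)) + 1681) - 3013 = ((-771/1062 - 1185/(-1182)) + 1681) - 3013 = ((-771*1/1062 - 1185*(-1/1182)) + 1681) - 3013 = ((-257/354 + 395/394) + 1681) - 3013 = (9643/34869 + 1681) - 3013 = 58624432/34869 - 3013 = -46435865/34869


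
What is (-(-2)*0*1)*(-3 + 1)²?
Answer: 0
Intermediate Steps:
(-(-2)*0*1)*(-3 + 1)² = (-1*0*1)*(-2)² = (0*1)*4 = 0*4 = 0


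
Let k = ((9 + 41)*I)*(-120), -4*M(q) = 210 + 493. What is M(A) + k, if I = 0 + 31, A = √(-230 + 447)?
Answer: -744703/4 ≈ -1.8618e+5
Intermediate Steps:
A = √217 ≈ 14.731
M(q) = -703/4 (M(q) = -(210 + 493)/4 = -¼*703 = -703/4)
I = 31
k = -186000 (k = ((9 + 41)*31)*(-120) = (50*31)*(-120) = 1550*(-120) = -186000)
M(A) + k = -703/4 - 186000 = -744703/4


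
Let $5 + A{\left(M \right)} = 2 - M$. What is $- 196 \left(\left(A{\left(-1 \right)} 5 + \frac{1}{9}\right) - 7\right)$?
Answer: $\frac{29792}{9} \approx 3310.2$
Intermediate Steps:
$A{\left(M \right)} = -3 - M$ ($A{\left(M \right)} = -5 - \left(-2 + M\right) = -3 - M$)
$- 196 \left(\left(A{\left(-1 \right)} 5 + \frac{1}{9}\right) - 7\right) = - 196 \left(\left(\left(-3 - -1\right) 5 + \frac{1}{9}\right) - 7\right) = - 196 \left(\left(\left(-3 + 1\right) 5 + \frac{1}{9}\right) - 7\right) = - 196 \left(\left(\left(-2\right) 5 + \frac{1}{9}\right) - 7\right) = - 196 \left(\left(-10 + \frac{1}{9}\right) - 7\right) = - 196 \left(- \frac{89}{9} - 7\right) = \left(-196\right) \left(- \frac{152}{9}\right) = \frac{29792}{9}$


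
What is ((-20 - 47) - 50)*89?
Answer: -10413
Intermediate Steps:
((-20 - 47) - 50)*89 = (-67 - 50)*89 = -117*89 = -10413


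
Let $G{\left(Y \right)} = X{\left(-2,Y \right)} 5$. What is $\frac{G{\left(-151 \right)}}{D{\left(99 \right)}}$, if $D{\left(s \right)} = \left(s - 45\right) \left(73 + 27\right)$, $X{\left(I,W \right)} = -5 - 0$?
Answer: $- \frac{1}{216} \approx -0.0046296$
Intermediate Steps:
$X{\left(I,W \right)} = -5$ ($X{\left(I,W \right)} = -5 + 0 = -5$)
$D{\left(s \right)} = -4500 + 100 s$ ($D{\left(s \right)} = \left(-45 + s\right) 100 = -4500 + 100 s$)
$G{\left(Y \right)} = -25$ ($G{\left(Y \right)} = \left(-5\right) 5 = -25$)
$\frac{G{\left(-151 \right)}}{D{\left(99 \right)}} = - \frac{25}{-4500 + 100 \cdot 99} = - \frac{25}{-4500 + 9900} = - \frac{25}{5400} = \left(-25\right) \frac{1}{5400} = - \frac{1}{216}$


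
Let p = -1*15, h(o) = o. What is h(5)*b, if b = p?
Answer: -75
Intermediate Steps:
p = -15
b = -15
h(5)*b = 5*(-15) = -75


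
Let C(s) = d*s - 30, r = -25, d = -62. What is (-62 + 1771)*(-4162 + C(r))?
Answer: -4515178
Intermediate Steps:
C(s) = -30 - 62*s (C(s) = -62*s - 30 = -30 - 62*s)
(-62 + 1771)*(-4162 + C(r)) = (-62 + 1771)*(-4162 + (-30 - 62*(-25))) = 1709*(-4162 + (-30 + 1550)) = 1709*(-4162 + 1520) = 1709*(-2642) = -4515178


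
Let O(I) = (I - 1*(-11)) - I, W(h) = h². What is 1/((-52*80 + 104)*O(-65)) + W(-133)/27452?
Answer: 197296243/306199608 ≈ 0.64434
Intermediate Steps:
O(I) = 11 (O(I) = (I + 11) - I = (11 + I) - I = 11)
1/((-52*80 + 104)*O(-65)) + W(-133)/27452 = 1/((-52*80 + 104)*11) + (-133)²/27452 = (1/11)/(-4160 + 104) + 17689*(1/27452) = (1/11)/(-4056) + 17689/27452 = -1/4056*1/11 + 17689/27452 = -1/44616 + 17689/27452 = 197296243/306199608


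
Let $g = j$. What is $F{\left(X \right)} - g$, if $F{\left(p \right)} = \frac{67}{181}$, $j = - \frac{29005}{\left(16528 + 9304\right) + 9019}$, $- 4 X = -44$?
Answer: $\frac{7584922}{6308031} \approx 1.2024$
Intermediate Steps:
$X = 11$ ($X = \left(- \frac{1}{4}\right) \left(-44\right) = 11$)
$j = - \frac{29005}{34851}$ ($j = - \frac{29005}{25832 + 9019} = - \frac{29005}{34851} \approx -0.83226$)
$g = - \frac{29005}{34851} \approx -0.83226$
$F{\left(p \right)} = \frac{67}{181}$ ($F{\left(p \right)} = 67 \cdot \frac{1}{181} = \frac{67}{181}$)
$F{\left(X \right)} - g = \frac{67}{181} - - \frac{29005}{34851} = \frac{67}{181} + \frac{29005}{34851} = \frac{7584922}{6308031}$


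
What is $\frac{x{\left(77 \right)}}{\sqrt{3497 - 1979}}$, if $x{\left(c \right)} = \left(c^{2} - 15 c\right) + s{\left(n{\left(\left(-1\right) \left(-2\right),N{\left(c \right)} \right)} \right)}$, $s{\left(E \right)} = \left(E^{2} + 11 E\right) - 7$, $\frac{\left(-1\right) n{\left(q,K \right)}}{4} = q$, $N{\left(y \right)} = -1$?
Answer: $\frac{1581 \sqrt{1518}}{506} \approx 121.74$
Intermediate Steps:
$n{\left(q,K \right)} = - 4 q$
$s{\left(E \right)} = -7 + E^{2} + 11 E$
$x{\left(c \right)} = -31 + c^{2} - 15 c$ ($x{\left(c \right)} = \left(c^{2} - 15 c\right) + \left(-7 + \left(- 4 \left(\left(-1\right) \left(-2\right)\right)\right)^{2} + 11 \left(- 4 \left(\left(-1\right) \left(-2\right)\right)\right)\right) = \left(c^{2} - 15 c\right) + \left(-7 + \left(\left(-4\right) 2\right)^{2} + 11 \left(\left(-4\right) 2\right)\right) = \left(c^{2} - 15 c\right) + \left(-7 + \left(-8\right)^{2} + 11 \left(-8\right)\right) = \left(c^{2} - 15 c\right) - 31 = -31 + c^{2} - 15 c$)
$\frac{x{\left(77 \right)}}{\sqrt{3497 - 1979}} = \frac{-31 + 77^{2} - 1155}{\sqrt{3497 - 1979}} = \frac{-31 + 5929 - 1155}{\sqrt{1518}} = 4743 \frac{\sqrt{1518}}{1518} = \frac{1581 \sqrt{1518}}{506}$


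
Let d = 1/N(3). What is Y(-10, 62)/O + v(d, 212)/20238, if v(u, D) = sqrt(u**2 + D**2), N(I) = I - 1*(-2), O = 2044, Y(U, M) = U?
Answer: -5/1022 + sqrt(1123601)/101190 ≈ 0.0055830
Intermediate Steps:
N(I) = 2 + I (N(I) = I + 2 = 2 + I)
d = 1/5 (d = 1/(2 + 3) = 1/5 ≈ 0.20000)
v(u, D) = sqrt(D**2 + u**2)
Y(-10, 62)/O + v(d, 212)/20238 = -10/2044 + sqrt(212**2 + (1/5)**2)/20238 = -10*1/2044 + sqrt(44944 + 1/25)*(1/20238) = -5/1022 + sqrt(1123601/25)*(1/20238) = -5/1022 + (sqrt(1123601)/5)*(1/20238) = -5/1022 + sqrt(1123601)/101190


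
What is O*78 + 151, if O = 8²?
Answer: 5143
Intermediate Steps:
O = 64
O*78 + 151 = 64*78 + 151 = 4992 + 151 = 5143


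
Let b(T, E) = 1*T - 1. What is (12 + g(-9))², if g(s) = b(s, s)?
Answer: 4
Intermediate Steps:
b(T, E) = -1 + T (b(T, E) = T - 1 = -1 + T)
g(s) = -1 + s
(12 + g(-9))² = (12 + (-1 - 9))² = (12 - 10)² = 2² = 4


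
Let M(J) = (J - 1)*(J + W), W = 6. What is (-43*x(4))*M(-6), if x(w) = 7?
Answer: 0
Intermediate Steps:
M(J) = (-1 + J)*(6 + J) (M(J) = (J - 1)*(J + 6) = (-1 + J)*(6 + J))
(-43*x(4))*M(-6) = (-43*7)*(-6 + (-6)² + 5*(-6)) = -301*(-6 + 36 - 30) = -301*0 = 0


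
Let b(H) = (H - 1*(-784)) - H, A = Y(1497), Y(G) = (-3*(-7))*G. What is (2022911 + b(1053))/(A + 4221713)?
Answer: 404739/850630 ≈ 0.47581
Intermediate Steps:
Y(G) = 21*G
A = 31437 (A = 21*1497 = 31437)
b(H) = 784 (b(H) = (H + 784) - H = (784 + H) - H = 784)
(2022911 + b(1053))/(A + 4221713) = (2022911 + 784)/(31437 + 4221713) = 2023695/4253150 = 2023695*(1/4253150) = 404739/850630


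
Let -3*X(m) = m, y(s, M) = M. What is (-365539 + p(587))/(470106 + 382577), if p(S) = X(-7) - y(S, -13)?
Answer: -1096571/2558049 ≈ -0.42867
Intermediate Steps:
X(m) = -m/3
p(S) = 46/3 (p(S) = -⅓*(-7) - 1*(-13) = 7/3 + 13 = 46/3)
(-365539 + p(587))/(470106 + 382577) = (-365539 + 46/3)/(470106 + 382577) = -1096571/3/852683 = -1096571/3*1/852683 = -1096571/2558049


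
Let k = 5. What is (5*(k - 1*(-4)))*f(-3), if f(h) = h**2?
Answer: 405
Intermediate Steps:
(5*(k - 1*(-4)))*f(-3) = (5*(5 - 1*(-4)))*(-3)**2 = (5*(5 + 4))*9 = (5*9)*9 = 45*9 = 405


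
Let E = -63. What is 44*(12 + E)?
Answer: -2244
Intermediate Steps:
44*(12 + E) = 44*(12 - 63) = 44*(-51) = -2244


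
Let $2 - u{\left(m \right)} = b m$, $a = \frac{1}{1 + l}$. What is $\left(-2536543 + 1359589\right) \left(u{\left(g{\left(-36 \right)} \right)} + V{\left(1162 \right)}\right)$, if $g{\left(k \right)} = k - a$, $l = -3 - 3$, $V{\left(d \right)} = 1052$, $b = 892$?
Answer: $- \frac{194124438852}{5} \approx -3.8825 \cdot 10^{10}$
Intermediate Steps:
$l = -6$
$a = - \frac{1}{5}$ ($a = \frac{1}{1 - 6} = \frac{1}{-5} = - \frac{1}{5} \approx -0.2$)
$g{\left(k \right)} = \frac{1}{5} + k$ ($g{\left(k \right)} = k - - \frac{1}{5} = k + \frac{1}{5} = \frac{1}{5} + k$)
$u{\left(m \right)} = 2 - 892 m$
$\left(-2536543 + 1359589\right) \left(u{\left(g{\left(-36 \right)} \right)} + V{\left(1162 \right)}\right) = \left(-2536543 + 1359589\right) \left(\left(2 - 892 \left(\frac{1}{5} - 36\right)\right) + 1052\right) = - 1176954 \left(\left(2 - - \frac{159668}{5}\right) + 1052\right) = - 1176954 \left(\left(2 + \frac{159668}{5}\right) + 1052\right) = - 1176954 \left(\frac{159678}{5} + 1052\right) = \left(-1176954\right) \frac{164938}{5} = - \frac{194124438852}{5}$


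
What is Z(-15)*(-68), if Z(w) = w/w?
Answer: -68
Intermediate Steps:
Z(w) = 1
Z(-15)*(-68) = 1*(-68) = -68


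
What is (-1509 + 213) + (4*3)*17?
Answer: -1092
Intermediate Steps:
(-1509 + 213) + (4*3)*17 = -1296 + 12*17 = -1296 + 204 = -1092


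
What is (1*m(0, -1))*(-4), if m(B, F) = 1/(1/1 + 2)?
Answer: -4/3 ≈ -1.3333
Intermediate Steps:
m(B, F) = 1/3 (m(B, F) = 1/(1 + 2) = 1/3)
(1*m(0, -1))*(-4) = (1*(1/3))*(-4) = (1/3)*(-4) = -4/3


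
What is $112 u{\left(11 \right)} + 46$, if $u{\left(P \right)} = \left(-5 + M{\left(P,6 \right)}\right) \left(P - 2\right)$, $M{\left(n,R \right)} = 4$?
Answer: $-962$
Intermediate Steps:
$u{\left(P \right)} = 2 - P$ ($u{\left(P \right)} = \left(-5 + 4\right) \left(P - 2\right) = - (-2 + P) = 2 - P$)
$112 u{\left(11 \right)} + 46 = 112 \left(2 - 11\right) + 46 = 112 \left(-9\right) + 46 = -1008 + 46 = -962$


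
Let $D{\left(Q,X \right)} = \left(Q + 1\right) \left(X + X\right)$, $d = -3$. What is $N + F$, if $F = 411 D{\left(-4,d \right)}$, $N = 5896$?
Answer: $13294$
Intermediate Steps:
$D{\left(Q,X \right)} = 2 X \left(1 + Q\right)$ ($D{\left(Q,X \right)} = \left(1 + Q\right) 2 X = 2 X \left(1 + Q\right)$)
$F = 7398$ ($F = 411 \cdot 2 \left(-3\right) \left(1 - 4\right) = 411 \cdot 2 \left(-3\right) \left(-3\right) = 411 \cdot 18 = 7398$)
$N + F = 5896 + 7398 = 13294$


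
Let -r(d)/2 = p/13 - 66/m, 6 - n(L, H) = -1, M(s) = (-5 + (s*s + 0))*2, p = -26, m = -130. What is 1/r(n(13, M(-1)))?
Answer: 65/194 ≈ 0.33505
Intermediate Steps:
M(s) = -10 + 2*s**2 (M(s) = (-5 + (s**2 + 0))*2 = (-5 + s**2)*2 = -10 + 2*s**2)
n(L, H) = 7 (n(L, H) = 6 - 1*(-1) = 6 + 1 = 7)
r(d) = 194/65 (r(d) = -2*(-26/13 - 66/(-130)) = -2*(-26*1/13 - 66*(-1/130)) = -2*(-2 + 33/65) = -2*(-97/65) = 194/65)
1/r(n(13, M(-1))) = 1/(194/65) = 65/194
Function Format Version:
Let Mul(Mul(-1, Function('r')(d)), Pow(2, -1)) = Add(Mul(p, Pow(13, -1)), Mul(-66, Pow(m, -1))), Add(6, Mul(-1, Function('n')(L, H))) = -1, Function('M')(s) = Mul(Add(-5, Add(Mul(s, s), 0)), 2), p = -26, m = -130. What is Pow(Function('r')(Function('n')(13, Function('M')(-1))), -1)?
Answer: Rational(65, 194) ≈ 0.33505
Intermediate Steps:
Function('M')(s) = Add(-10, Mul(2, Pow(s, 2))) (Function('M')(s) = Mul(Add(-5, Add(Pow(s, 2), 0)), 2) = Mul(Add(-5, Pow(s, 2)), 2) = Add(-10, Mul(2, Pow(s, 2))))
Function('n')(L, H) = 7 (Function('n')(L, H) = Add(6, Mul(-1, -1)) = Add(6, 1) = 7)
Function('r')(d) = Rational(194, 65) (Function('r')(d) = Mul(-2, Add(Mul(-26, Pow(13, -1)), Mul(-66, Pow(-130, -1)))) = Mul(-2, Add(Mul(-26, Rational(1, 13)), Mul(-66, Rational(-1, 130)))) = Mul(-2, Add(-2, Rational(33, 65))) = Mul(-2, Rational(-97, 65)) = Rational(194, 65))
Pow(Function('r')(Function('n')(13, Function('M')(-1))), -1) = Pow(Rational(194, 65), -1) = Rational(65, 194)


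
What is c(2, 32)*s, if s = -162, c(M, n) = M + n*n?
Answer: -166212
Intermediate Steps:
c(M, n) = M + n**2
c(2, 32)*s = (2 + 32**2)*(-162) = (2 + 1024)*(-162) = 1026*(-162) = -166212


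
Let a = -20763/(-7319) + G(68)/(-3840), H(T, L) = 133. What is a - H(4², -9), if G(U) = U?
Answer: -914681863/7026240 ≈ -130.18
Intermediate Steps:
a = 19808057/7026240 (a = -20763/(-7319) + 68/(-3840) = -20763*(-1/7319) + 68*(-1/3840) = 20763/7319 - 17/960 = 19808057/7026240 ≈ 2.8192)
a - H(4², -9) = 19808057/7026240 - 1*133 = 19808057/7026240 - 133 = -914681863/7026240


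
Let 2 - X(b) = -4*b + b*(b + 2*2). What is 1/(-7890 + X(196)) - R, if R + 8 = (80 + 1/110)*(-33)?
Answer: 613134411/231520 ≈ 2648.3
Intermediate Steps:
R = -26483/10 (R = -8 + (80 + 1/110)*(-33) = -8 + (8801/110)*(-33) = -8 - 26403/10 = -26483/10 ≈ -2648.3)
X(b) = 2 + 4*b - b*(4 + b) (X(b) = 2 - (-4*b + b*(b + 2*2)) = 2 - (-4*b + b*(b + 4)) = 2 - (-4*b + b*(4 + b)) = 2 + (4*b - b*(4 + b)) = 2 + 4*b - b*(4 + b))
1/(-7890 + X(196)) - R = 1/(-7890 + (2 - 1*196**2)) - 1*(-26483/10) = 1/(-7890 + (2 - 1*38416)) + 26483/10 = 1/(-7890 + (2 - 38416)) + 26483/10 = 1/(-7890 - 38414) + 26483/10 = 1/(-46304) + 26483/10 = -1/46304 + 26483/10 = 613134411/231520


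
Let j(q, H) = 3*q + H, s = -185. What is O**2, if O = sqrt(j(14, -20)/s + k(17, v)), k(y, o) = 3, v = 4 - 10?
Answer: 533/185 ≈ 2.8811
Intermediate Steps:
v = -6
j(q, H) = H + 3*q
O = sqrt(98605)/185 (O = sqrt((-20 + 3*14)/(-185) + 3) = sqrt((-20 + 42)*(-1/185) + 3) = sqrt(22*(-1/185) + 3) = sqrt(-22/185 + 3) = sqrt(533/185) = sqrt(98605)/185 ≈ 1.6974)
O**2 = (sqrt(98605)/185)**2 = 533/185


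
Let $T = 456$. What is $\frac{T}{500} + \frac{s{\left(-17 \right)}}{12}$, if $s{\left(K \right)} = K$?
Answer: $- \frac{757}{1500} \approx -0.50467$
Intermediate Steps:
$\frac{T}{500} + \frac{s{\left(-17 \right)}}{12} = \frac{456}{500} - \frac{17}{12} = 456 \cdot \frac{1}{500} - \frac{17}{12} = \frac{114}{125} - \frac{17}{12} = - \frac{757}{1500}$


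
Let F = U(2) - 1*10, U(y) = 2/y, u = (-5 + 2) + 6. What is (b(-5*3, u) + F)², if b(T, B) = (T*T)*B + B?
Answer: 447561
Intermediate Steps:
u = 3 (u = -3 + 6 = 3)
b(T, B) = B + B*T² (b(T, B) = T²*B + B = B*T² + B = B + B*T²)
F = -9 (F = 2/2 - 1*10 = 2*(½) - 10 = 1 - 10 = -9)
(b(-5*3, u) + F)² = (3*(1 + (-5*3)²) - 9)² = (3*(1 + (-15)²) - 9)² = (3*(1 + 225) - 9)² = (3*226 - 9)² = (678 - 9)² = 669² = 447561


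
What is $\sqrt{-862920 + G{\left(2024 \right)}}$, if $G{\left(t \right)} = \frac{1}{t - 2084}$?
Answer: $\frac{i \sqrt{776628015}}{30} \approx 928.93 i$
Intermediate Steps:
$G{\left(t \right)} = \frac{1}{-2084 + t}$
$\sqrt{-862920 + G{\left(2024 \right)}} = \sqrt{-862920 + \frac{1}{-2084 + 2024}} = \sqrt{-862920 + \frac{1}{-60}} = \sqrt{-862920 - \frac{1}{60}} = \sqrt{- \frac{51775201}{60}} = \frac{i \sqrt{776628015}}{30}$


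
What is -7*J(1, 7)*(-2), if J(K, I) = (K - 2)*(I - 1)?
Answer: -84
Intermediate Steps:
J(K, I) = (-1 + I)*(-2 + K) (J(K, I) = (-2 + K)*(-1 + I) = (-1 + I)*(-2 + K))
-7*J(1, 7)*(-2) = -7*(2 - 1*1 - 2*7 + 7*1)*(-2) = -7*(2 - 1 - 14 + 7)*(-2) = -7*(-6)*(-2) = 42*(-2) = -84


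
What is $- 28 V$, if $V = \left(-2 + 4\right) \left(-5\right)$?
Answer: $280$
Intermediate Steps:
$V = -10$ ($V = 2 \left(-5\right) = -10$)
$- 28 V = \left(-28\right) \left(-10\right) = 280$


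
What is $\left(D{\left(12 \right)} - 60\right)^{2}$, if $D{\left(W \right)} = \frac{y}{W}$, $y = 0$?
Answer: $3600$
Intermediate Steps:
$D{\left(W \right)} = 0$ ($D{\left(W \right)} = \frac{0}{W} = 0$)
$\left(D{\left(12 \right)} - 60\right)^{2} = \left(0 - 60\right)^{2} = \left(-60\right)^{2} = 3600$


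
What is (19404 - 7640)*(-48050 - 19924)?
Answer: -799646136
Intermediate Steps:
(19404 - 7640)*(-48050 - 19924) = 11764*(-67974) = -799646136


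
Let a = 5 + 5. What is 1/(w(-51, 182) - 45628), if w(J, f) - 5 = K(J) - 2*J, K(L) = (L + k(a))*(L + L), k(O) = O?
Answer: -1/41339 ≈ -2.4190e-5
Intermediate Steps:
a = 10
K(L) = 2*L*(10 + L) (K(L) = (L + 10)*(L + L) = (10 + L)*(2*L) = 2*L*(10 + L))
w(J, f) = 5 - 2*J + 2*J*(10 + J) (w(J, f) = 5 + (2*J*(10 + J) - 2*J) = 5 + (-2*J + 2*J*(10 + J)) = 5 - 2*J + 2*J*(10 + J))
1/(w(-51, 182) - 45628) = 1/((5 + 2*(-51)² + 18*(-51)) - 45628) = 1/((5 + 2*2601 - 918) - 45628) = 1/((5 + 5202 - 918) - 45628) = 1/(4289 - 45628) = 1/(-41339) = -1/41339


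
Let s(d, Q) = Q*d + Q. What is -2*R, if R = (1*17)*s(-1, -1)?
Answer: 0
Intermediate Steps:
s(d, Q) = Q + Q*d
R = 0 (R = (1*17)*(-(1 - 1)) = 17*(-1*0) = 17*0 = 0)
-2*R = -2*0 = 0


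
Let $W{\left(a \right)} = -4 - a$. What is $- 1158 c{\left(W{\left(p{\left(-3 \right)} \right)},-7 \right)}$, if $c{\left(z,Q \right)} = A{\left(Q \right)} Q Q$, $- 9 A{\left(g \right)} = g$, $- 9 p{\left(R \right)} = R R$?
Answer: $- \frac{132398}{3} \approx -44133.0$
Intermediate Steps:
$p{\left(R \right)} = - \frac{R^{2}}{9}$ ($p{\left(R \right)} = - \frac{R R}{9} = - \frac{R^{2}}{9}$)
$A{\left(g \right)} = - \frac{g}{9}$
$c{\left(z,Q \right)} = - \frac{Q^{3}}{9}$ ($c{\left(z,Q \right)} = - \frac{Q}{9} Q Q = - \frac{Q^{2}}{9} Q = - \frac{Q^{3}}{9}$)
$- 1158 c{\left(W{\left(p{\left(-3 \right)} \right)},-7 \right)} = - 1158 \left(- \frac{\left(-7\right)^{3}}{9}\right) = - 1158 \left(\left(- \frac{1}{9}\right) \left(-343\right)\right) = \left(-1158\right) \frac{343}{9} = - \frac{132398}{3}$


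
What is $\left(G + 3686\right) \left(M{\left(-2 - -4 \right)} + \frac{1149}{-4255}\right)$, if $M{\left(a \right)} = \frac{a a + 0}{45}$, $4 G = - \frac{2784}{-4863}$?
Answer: $- \frac{13816742002}{20692065} \approx -667.73$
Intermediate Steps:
$G = \frac{232}{1621}$ ($G = \frac{\left(-2784\right) \frac{1}{-4863}}{4} = \frac{\left(-2784\right) \left(- \frac{1}{4863}\right)}{4} = \frac{1}{4} \cdot \frac{928}{1621} = \frac{232}{1621} \approx 0.14312$)
$M{\left(a \right)} = \frac{a^{2}}{45}$ ($M{\left(a \right)} = \left(a^{2} + 0\right) \frac{1}{45} = a^{2} \cdot \frac{1}{45} = \frac{a^{2}}{45}$)
$\left(G + 3686\right) \left(M{\left(-2 - -4 \right)} + \frac{1149}{-4255}\right) = \left(\frac{232}{1621} + 3686\right) \left(\frac{\left(-2 - -4\right)^{2}}{45} + \frac{1149}{-4255}\right) = \frac{5975238 \left(\frac{\left(-2 + 4\right)^{2}}{45} + 1149 \left(- \frac{1}{4255}\right)\right)}{1621} = \frac{5975238 \left(\frac{2^{2}}{45} - \frac{1149}{4255}\right)}{1621} = \frac{5975238 \left(\frac{1}{45} \cdot 4 - \frac{1149}{4255}\right)}{1621} = \frac{5975238 \left(\frac{4}{45} - \frac{1149}{4255}\right)}{1621} = \frac{5975238}{1621} \left(- \frac{6937}{38295}\right) = - \frac{13816742002}{20692065}$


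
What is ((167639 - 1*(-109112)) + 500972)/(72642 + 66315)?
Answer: 259241/46319 ≈ 5.5969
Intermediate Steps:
((167639 - 1*(-109112)) + 500972)/(72642 + 66315) = ((167639 + 109112) + 500972)/138957 = (276751 + 500972)*(1/138957) = 777723*(1/138957) = 259241/46319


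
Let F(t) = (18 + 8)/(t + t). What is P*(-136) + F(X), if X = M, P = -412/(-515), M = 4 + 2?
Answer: -3199/30 ≈ -106.63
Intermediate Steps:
M = 6
P = ⅘ (P = -412*(-1/515) = ⅘ ≈ 0.80000)
X = 6
F(t) = 13/t (F(t) = 26/((2*t)) = 26*(1/(2*t)) = 13/t)
P*(-136) + F(X) = (⅘)*(-136) + 13/6 = -544/5 + 13*(⅙) = -544/5 + 13/6 = -3199/30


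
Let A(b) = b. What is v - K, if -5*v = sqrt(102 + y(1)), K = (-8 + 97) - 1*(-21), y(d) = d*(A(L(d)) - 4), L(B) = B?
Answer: -110 - 3*sqrt(11)/5 ≈ -111.99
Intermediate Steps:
y(d) = d*(-4 + d) (y(d) = d*(d - 4) = d*(-4 + d))
K = 110 (K = 89 + 21 = 110)
v = -3*sqrt(11)/5 (v = -sqrt(102 + 1*(-4 + 1))/5 = -sqrt(102 + 1*(-3))/5 = -sqrt(102 - 3)/5 = -3*sqrt(11)/5 ≈ -1.9900)
v - K = -3*sqrt(11)/5 - 1*110 = -3*sqrt(11)/5 - 110 = -110 - 3*sqrt(11)/5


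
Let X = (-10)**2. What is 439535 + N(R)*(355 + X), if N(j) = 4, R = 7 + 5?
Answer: 441355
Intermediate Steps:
R = 12
X = 100
439535 + N(R)*(355 + X) = 439535 + 4*(355 + 100) = 439535 + 4*455 = 439535 + 1820 = 441355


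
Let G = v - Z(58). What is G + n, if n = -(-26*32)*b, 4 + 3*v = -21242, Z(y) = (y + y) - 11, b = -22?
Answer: -25491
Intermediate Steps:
Z(y) = -11 + 2*y (Z(y) = 2*y - 11 = -11 + 2*y)
v = -7082 (v = -4/3 + (⅓)*(-21242) = -4/3 - 21242/3 = -7082)
G = -7187 (G = -7082 - (-11 + 2*58) = -7082 - (-11 + 116) = -7082 - 1*105 = -7082 - 105 = -7187)
n = -18304 (n = -(-26*32)*(-22) = -(-832)*(-22) = -1*18304 = -18304)
G + n = -7187 - 18304 = -25491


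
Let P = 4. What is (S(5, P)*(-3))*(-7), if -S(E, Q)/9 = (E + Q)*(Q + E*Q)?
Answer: -40824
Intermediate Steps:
S(E, Q) = -9*(E + Q)*(Q + E*Q)
(S(5, P)*(-3))*(-7) = (-9*4*(5 + 4 + 5² + 5*4)*(-3))*(-7) = (-9*4*(5 + 4 + 25 + 20)*(-3))*(-7) = (-9*4*54*(-3))*(-7) = -1944*(-3)*(-7) = 5832*(-7) = -40824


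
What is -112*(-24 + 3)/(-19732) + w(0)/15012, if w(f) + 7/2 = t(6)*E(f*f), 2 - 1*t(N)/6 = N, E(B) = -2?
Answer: -17215075/148108392 ≈ -0.11623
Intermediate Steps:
t(N) = 12 - 6*N
w(f) = 89/2 (w(f) = -7/2 + (12 - 6*6)*(-2) = -7/2 + (12 - 36)*(-2) = -7/2 - 24*(-2) = -7/2 + 48 = 89/2)
-112*(-24 + 3)/(-19732) + w(0)/15012 = -112*(-24 + 3)/(-19732) + (89/2)/15012 = -112*(-21)*(-1/19732) + (89/2)*(1/15012) = 2352*(-1/19732) + 89/30024 = -588/4933 + 89/30024 = -17215075/148108392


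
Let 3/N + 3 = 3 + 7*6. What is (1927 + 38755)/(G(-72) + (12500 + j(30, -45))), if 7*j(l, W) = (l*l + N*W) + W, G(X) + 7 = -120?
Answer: 3986836/1224479 ≈ 3.2559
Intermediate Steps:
N = 1/14 (N = 3/(-3 + (3 + 7*6)) = 3/(-3 + (3 + 42)) = 3/(-3 + 45) = 3/42 = 3*(1/42) = 1/14 ≈ 0.071429)
G(X) = -127 (G(X) = -7 - 120 = -127)
j(l, W) = l**2/7 + 15*W/98 (j(l, W) = ((l*l + W/14) + W)/7 = ((l**2 + W/14) + W)/7 = (l**2 + 15*W/14)/7 = l**2/7 + 15*W/98)
(1927 + 38755)/(G(-72) + (12500 + j(30, -45))) = (1927 + 38755)/(-127 + (12500 + ((1/7)*30**2 + (15/98)*(-45)))) = 40682/(-127 + (12500 + ((1/7)*900 - 675/98))) = 40682/(-127 + (12500 + (900/7 - 675/98))) = 40682/(-127 + (12500 + 11925/98)) = 40682/(-127 + 1236925/98) = 40682/(1224479/98) = 40682*(98/1224479) = 3986836/1224479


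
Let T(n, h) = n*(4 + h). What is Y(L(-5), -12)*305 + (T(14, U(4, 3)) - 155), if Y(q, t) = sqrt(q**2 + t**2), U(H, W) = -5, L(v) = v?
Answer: 3796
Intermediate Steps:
Y(L(-5), -12)*305 + (T(14, U(4, 3)) - 155) = sqrt((-5)**2 + (-12)**2)*305 + (14*(4 - 5) - 155) = sqrt(25 + 144)*305 + (14*(-1) - 155) = sqrt(169)*305 + (-14 - 155) = 13*305 - 169 = 3965 - 169 = 3796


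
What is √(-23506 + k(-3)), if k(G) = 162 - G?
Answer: I*√23341 ≈ 152.78*I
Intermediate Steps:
√(-23506 + k(-3)) = √(-23506 + (162 - 1*(-3))) = √(-23506 + (162 + 3)) = √(-23506 + 165) = √(-23341) = I*√23341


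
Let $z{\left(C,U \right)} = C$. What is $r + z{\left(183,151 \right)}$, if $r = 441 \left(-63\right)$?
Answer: $-27600$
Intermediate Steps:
$r = -27783$
$r + z{\left(183,151 \right)} = -27783 + 183 = -27600$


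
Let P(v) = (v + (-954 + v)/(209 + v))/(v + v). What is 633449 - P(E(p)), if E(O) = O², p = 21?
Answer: 40350669507/63700 ≈ 6.3345e+5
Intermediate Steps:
P(v) = (v + (-954 + v)/(209 + v))/(2*v) (P(v) = (v + (-954 + v)/(209 + v))/((2*v)) = (v + (-954 + v)/(209 + v))*(1/(2*v)) = (v + (-954 + v)/(209 + v))/(2*v))
633449 - P(E(p)) = 633449 - (-954 + (21²)² + 210*21²)/(2*(21²)*(209 + 21²)) = 633449 - (-954 + 441² + 210*441)/(2*441*(209 + 441)) = 633449 - (-954 + 194481 + 92610)/(2*441*650) = 633449 - 286137/(2*441*650) = 633449 - 1*31793/63700 = 633449 - 31793/63700 = 40350669507/63700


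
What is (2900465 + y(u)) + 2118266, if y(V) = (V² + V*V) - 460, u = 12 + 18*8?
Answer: 5066943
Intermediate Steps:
u = 156 (u = 12 + 144 = 156)
y(V) = -460 + 2*V² (y(V) = (V² + V²) - 460 = 2*V² - 460 = -460 + 2*V²)
(2900465 + y(u)) + 2118266 = (2900465 + (-460 + 2*156²)) + 2118266 = (2900465 + (-460 + 2*24336)) + 2118266 = (2900465 + (-460 + 48672)) + 2118266 = (2900465 + 48212) + 2118266 = 2948677 + 2118266 = 5066943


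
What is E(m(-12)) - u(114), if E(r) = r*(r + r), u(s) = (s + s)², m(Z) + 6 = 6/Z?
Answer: -103799/2 ≈ -51900.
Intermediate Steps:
m(Z) = -6 + 6/Z
u(s) = 4*s² (u(s) = (2*s)² = 4*s²)
E(r) = 2*r² (E(r) = r*(2*r) = 2*r²)
E(m(-12)) - u(114) = 2*(-6 + 6/(-12))² - 4*114² = 2*(-6 + 6*(-1/12))² - 4*12996 = 2*(-6 - ½)² - 1*51984 = 2*(-13/2)² - 51984 = 2*(169/4) - 51984 = 169/2 - 51984 = -103799/2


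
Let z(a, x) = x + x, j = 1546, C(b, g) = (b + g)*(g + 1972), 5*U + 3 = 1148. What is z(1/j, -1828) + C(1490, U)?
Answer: 3779863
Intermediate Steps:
U = 229 (U = -⅗ + (⅕)*1148 = -⅗ + 1148/5 = 229)
C(b, g) = (1972 + g)*(b + g) (C(b, g) = (b + g)*(1972 + g) = (1972 + g)*(b + g))
z(a, x) = 2*x
z(1/j, -1828) + C(1490, U) = 2*(-1828) + (229² + 1972*1490 + 1972*229 + 1490*229) = -3656 + (52441 + 2938280 + 451588 + 341210) = -3656 + 3783519 = 3779863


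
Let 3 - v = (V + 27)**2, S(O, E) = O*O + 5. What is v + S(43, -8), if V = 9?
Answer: 561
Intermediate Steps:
S(O, E) = 5 + O**2 (S(O, E) = O**2 + 5 = 5 + O**2)
v = -1293 (v = 3 - (9 + 27)**2 = 3 - 1*36**2 = 3 - 1*1296 = 3 - 1296 = -1293)
v + S(43, -8) = -1293 + (5 + 43**2) = -1293 + (5 + 1849) = -1293 + 1854 = 561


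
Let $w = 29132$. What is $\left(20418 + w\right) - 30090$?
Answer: $19460$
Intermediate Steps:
$\left(20418 + w\right) - 30090 = \left(20418 + 29132\right) - 30090 = 49550 - 30090 = 19460$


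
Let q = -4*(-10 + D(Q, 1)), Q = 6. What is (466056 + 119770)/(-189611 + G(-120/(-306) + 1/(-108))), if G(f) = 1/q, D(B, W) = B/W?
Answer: -9373216/3033775 ≈ -3.0896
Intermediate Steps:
q = 16 (q = -4*(-10 + 6/1) = -4*(-10 + 6*1) = -4*(-10 + 6) = -4*(-4) = 16)
G(f) = 1/16
(466056 + 119770)/(-189611 + G(-120/(-306) + 1/(-108))) = (466056 + 119770)/(-189611 + 1/16) = 585826/(-3033775/16) = 585826*(-16/3033775) = -9373216/3033775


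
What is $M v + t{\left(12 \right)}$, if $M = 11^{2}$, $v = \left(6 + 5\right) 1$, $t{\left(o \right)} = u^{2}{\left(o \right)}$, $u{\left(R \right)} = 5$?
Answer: $1356$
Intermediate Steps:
$t{\left(o \right)} = 25$ ($t{\left(o \right)} = 5^{2} = 25$)
$v = 11$ ($v = 11 \cdot 1 = 11$)
$M = 121$
$M v + t{\left(12 \right)} = 121 \cdot 11 + 25 = 1331 + 25 = 1356$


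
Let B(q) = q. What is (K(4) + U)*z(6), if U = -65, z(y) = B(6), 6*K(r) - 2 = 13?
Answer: -375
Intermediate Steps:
K(r) = 5/2 (K(r) = ⅓ + (⅙)*13 = ⅓ + 13/6 = 5/2)
z(y) = 6
(K(4) + U)*z(6) = (5/2 - 65)*6 = -125/2*6 = -375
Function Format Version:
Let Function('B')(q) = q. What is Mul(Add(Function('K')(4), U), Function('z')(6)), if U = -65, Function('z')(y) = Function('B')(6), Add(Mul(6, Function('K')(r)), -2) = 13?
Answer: -375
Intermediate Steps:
Function('K')(r) = Rational(5, 2) (Function('K')(r) = Add(Rational(1, 3), Mul(Rational(1, 6), 13)) = Add(Rational(1, 3), Rational(13, 6)) = Rational(5, 2))
Function('z')(y) = 6
Mul(Add(Function('K')(4), U), Function('z')(6)) = Mul(Add(Rational(5, 2), -65), 6) = Mul(Rational(-125, 2), 6) = -375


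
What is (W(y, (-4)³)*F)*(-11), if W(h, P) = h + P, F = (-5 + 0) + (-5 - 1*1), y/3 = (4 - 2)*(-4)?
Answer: -10648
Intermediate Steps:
y = -24 (y = 3*((4 - 2)*(-4)) = 3*(2*(-4)) = 3*(-8) = -24)
F = -11 (F = -5 + (-5 - 1) = -5 - 6 = -11)
W(h, P) = P + h
(W(y, (-4)³)*F)*(-11) = (((-4)³ - 24)*(-11))*(-11) = ((-64 - 24)*(-11))*(-11) = -88*(-11)*(-11) = 968*(-11) = -10648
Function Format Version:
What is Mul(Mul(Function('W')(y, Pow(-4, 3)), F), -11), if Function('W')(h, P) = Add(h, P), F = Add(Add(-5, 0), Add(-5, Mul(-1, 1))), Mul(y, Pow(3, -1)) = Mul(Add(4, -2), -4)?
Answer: -10648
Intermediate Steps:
y = -24 (y = Mul(3, Mul(Add(4, -2), -4)) = Mul(3, Mul(2, -4)) = Mul(3, -8) = -24)
F = -11 (F = Add(-5, Add(-5, -1)) = Add(-5, -6) = -11)
Function('W')(h, P) = Add(P, h)
Mul(Mul(Function('W')(y, Pow(-4, 3)), F), -11) = Mul(Mul(Add(Pow(-4, 3), -24), -11), -11) = Mul(Mul(Add(-64, -24), -11), -11) = Mul(Mul(-88, -11), -11) = Mul(968, -11) = -10648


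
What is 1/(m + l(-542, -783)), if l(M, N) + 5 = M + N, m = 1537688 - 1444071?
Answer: 1/92287 ≈ 1.0836e-5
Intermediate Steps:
m = 93617
l(M, N) = -5 + M + N (l(M, N) = -5 + (M + N) = -5 + M + N)
1/(m + l(-542, -783)) = 1/(93617 + (-5 - 542 - 783)) = 1/(93617 - 1330) = 1/92287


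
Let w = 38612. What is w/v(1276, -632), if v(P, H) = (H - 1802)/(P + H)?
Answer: -12433064/1217 ≈ -10216.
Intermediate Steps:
v(P, H) = (-1802 + H)/(H + P)
w/v(1276, -632) = 38612/(((-1802 - 632)/(-632 + 1276))) = 38612/((-2434/644)) = 38612/(((1/644)*(-2434))) = 38612/(-1217/322) = 38612*(-322/1217) = -12433064/1217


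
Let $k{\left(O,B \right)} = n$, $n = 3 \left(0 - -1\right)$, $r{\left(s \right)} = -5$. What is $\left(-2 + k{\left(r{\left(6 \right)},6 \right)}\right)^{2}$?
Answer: $1$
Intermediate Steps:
$n = 3$ ($n = 3 \left(0 + 1\right) = 3 \cdot 1 = 3$)
$k{\left(O,B \right)} = 3$
$\left(-2 + k{\left(r{\left(6 \right)},6 \right)}\right)^{2} = \left(-2 + 3\right)^{2} = 1^{2} = 1$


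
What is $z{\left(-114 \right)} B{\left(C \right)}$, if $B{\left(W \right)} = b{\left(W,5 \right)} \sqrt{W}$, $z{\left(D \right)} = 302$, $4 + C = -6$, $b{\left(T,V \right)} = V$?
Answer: $1510 i \sqrt{10} \approx 4775.0 i$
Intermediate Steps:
$C = -10$ ($C = -4 - 6 = -10$)
$B{\left(W \right)} = 5 \sqrt{W}$
$z{\left(-114 \right)} B{\left(C \right)} = 302 \cdot 5 \sqrt{-10} = 302 \cdot 5 i \sqrt{10} = 1510 i \sqrt{10}$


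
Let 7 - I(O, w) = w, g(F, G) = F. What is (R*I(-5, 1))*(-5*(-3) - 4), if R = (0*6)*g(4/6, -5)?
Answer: 0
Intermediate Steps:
I(O, w) = 7 - w
R = 0 (R = (0*6)*(4/6) = 0*(4*(⅙)) = 0*(⅔) = 0)
(R*I(-5, 1))*(-5*(-3) - 4) = (0*(7 - 1*1))*(-5*(-3) - 4) = (0*(7 - 1))*(15 - 4) = (0*6)*11 = 0*11 = 0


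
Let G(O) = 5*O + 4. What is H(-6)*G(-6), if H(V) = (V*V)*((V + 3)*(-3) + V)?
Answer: -2808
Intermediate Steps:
G(O) = 4 + 5*O
H(V) = V**2*(-9 - 2*V) (H(V) = V**2*((3 + V)*(-3) + V) = V**2*((-9 - 3*V) + V) = V**2*(-9 - 2*V))
H(-6)*G(-6) = ((-6)**2*(-9 - 2*(-6)))*(4 + 5*(-6)) = (36*(-9 + 12))*(4 - 30) = (36*3)*(-26) = 108*(-26) = -2808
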